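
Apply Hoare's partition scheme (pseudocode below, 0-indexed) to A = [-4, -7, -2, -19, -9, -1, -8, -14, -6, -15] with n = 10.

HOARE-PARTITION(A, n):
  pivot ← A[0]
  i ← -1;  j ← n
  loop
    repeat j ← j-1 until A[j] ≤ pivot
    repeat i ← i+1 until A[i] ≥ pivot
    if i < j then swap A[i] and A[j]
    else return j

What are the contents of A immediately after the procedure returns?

[-15, -7, -6, -19, -9, -14, -8, -1, -2, -4]

pivot = A[0] = -4; i = -1, j = 10
j→9 (A[9]=-15≤-4), i→0 (A[0]=-4≥-4); i<j, swap → [-15, -7, -2, -19, -9, -1, -8, -14, -6, -4]
j→8 (A[8]=-6≤-4), i→2 (A[2]=-2≥-4); i<j, swap → [-15, -7, -6, -19, -9, -1, -8, -14, -2, -4]
j→7 (A[7]=-14≤-4), i→5 (A[5]=-1≥-4); i<j, swap → [-15, -7, -6, -19, -9, -14, -8, -1, -2, -4]
j→6, i→7; i≥j, return j=6. A = [-15, -7, -6, -19, -9, -14, -8, -1, -2, -4]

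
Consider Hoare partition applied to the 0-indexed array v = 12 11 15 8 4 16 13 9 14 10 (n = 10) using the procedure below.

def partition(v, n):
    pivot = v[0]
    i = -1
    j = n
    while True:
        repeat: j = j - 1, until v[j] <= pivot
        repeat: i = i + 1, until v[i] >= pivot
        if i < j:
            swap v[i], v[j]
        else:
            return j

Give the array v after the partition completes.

pivot = v[0] = 12; i = -1, j = 10
j→9 (v[9]=10≤12), i→0 (v[0]=12≥12); i<j, swap → 10 11 15 8 4 16 13 9 14 12
j→7 (v[7]=9≤12), i→2 (v[2]=15≥12); i<j, swap → 10 11 9 8 4 16 13 15 14 12
j→4, i→5; i≥j, return j=4. v = 10 11 9 8 4 16 13 15 14 12

10 11 9 8 4 16 13 15 14 12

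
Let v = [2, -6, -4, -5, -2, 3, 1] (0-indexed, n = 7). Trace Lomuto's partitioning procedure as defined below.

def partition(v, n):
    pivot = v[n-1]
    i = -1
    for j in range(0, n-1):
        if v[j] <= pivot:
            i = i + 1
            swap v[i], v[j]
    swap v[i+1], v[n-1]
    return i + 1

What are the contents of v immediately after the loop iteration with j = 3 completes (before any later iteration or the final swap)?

[-6, -4, -5, 2, -2, 3, 1]

pivot=1, i=-1
j=0: 2>1, skip
j=1: -6≤1, i=0, swap(0,1) ⇒ [-6, 2, -4, -5, -2, 3, 1]
j=2: -4≤1, i=1, swap(1,2) ⇒ [-6, -4, 2, -5, -2, 3, 1]
j=3: -5≤1, i=2, swap(2,3) ⇒ [-6, -4, -5, 2, -2, 3, 1]
(after j=3) v = [-6, -4, -5, 2, -2, 3, 1]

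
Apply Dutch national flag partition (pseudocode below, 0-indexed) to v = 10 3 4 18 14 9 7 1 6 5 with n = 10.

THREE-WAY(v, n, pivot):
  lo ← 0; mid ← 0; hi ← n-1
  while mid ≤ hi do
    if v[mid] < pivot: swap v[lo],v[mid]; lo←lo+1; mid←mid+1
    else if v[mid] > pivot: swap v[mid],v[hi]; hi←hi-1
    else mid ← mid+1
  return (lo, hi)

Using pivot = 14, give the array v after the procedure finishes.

pivot = 14; lo=0, mid=0, hi=9
v[mid]=10<14: swap v[0],v[0]; lo=1,mid=1 → 10 3 4 18 14 9 7 1 6 5
v[mid]=3<14: swap v[1],v[1]; lo=2,mid=2 → 10 3 4 18 14 9 7 1 6 5
v[mid]=4<14: swap v[2],v[2]; lo=3,mid=3 → 10 3 4 18 14 9 7 1 6 5
v[mid]=18>14: swap v[3],v[9]; hi=8 → 10 3 4 5 14 9 7 1 6 18
v[mid]=5<14: swap v[3],v[3]; lo=4,mid=4 → 10 3 4 5 14 9 7 1 6 18
v[mid]=14=14: mid=5
v[mid]=9<14: swap v[4],v[5]; lo=5,mid=6 → 10 3 4 5 9 14 7 1 6 18
v[mid]=7<14: swap v[5],v[6]; lo=6,mid=7 → 10 3 4 5 9 7 14 1 6 18
v[mid]=1<14: swap v[6],v[7]; lo=7,mid=8 → 10 3 4 5 9 7 1 14 6 18
v[mid]=6<14: swap v[7],v[8]; lo=8,mid=9 → 10 3 4 5 9 7 1 6 14 18
end: lo=8, hi=8; v = 10 3 4 5 9 7 1 6 14 18

10 3 4 5 9 7 1 6 14 18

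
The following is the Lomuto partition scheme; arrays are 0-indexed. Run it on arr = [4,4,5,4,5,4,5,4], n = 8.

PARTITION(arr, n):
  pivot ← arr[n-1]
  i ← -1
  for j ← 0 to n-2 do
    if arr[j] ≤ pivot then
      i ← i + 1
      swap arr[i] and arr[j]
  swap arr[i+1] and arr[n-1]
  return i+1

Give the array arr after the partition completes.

[4,4,4,4,4,5,5,5]

pivot=4, i=-1
j=0: 4≤4, i=0, swap(0,0) ⇒ [4,4,5,4,5,4,5,4]
j=1: 4≤4, i=1, swap(1,1) ⇒ [4,4,5,4,5,4,5,4]
j=2: 5>4, skip
j=3: 4≤4, i=2, swap(2,3) ⇒ [4,4,4,5,5,4,5,4]
j=4: 5>4, skip
j=5: 4≤4, i=3, swap(3,5) ⇒ [4,4,4,4,5,5,5,4]
j=6: 5>4, skip
swap(4,7) ⇒ [4,4,4,4,4,5,5,5]; return 4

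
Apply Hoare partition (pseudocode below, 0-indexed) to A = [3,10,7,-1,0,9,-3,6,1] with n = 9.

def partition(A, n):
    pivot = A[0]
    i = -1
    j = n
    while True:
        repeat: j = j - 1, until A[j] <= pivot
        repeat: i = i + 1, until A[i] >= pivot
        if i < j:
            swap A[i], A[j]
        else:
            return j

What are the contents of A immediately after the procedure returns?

pivot=3
j stops at 8 (1), i stops at 0 (3); swap ⇒ [1,10,7,-1,0,9,-3,6,3]
j stops at 6 (-3), i stops at 1 (10); swap ⇒ [1,-3,7,-1,0,9,10,6,3]
j stops at 4 (0), i stops at 2 (7); swap ⇒ [1,-3,0,-1,7,9,10,6,3]
j stops at 3, i stops at 4; i≥j ⇒ return 3. A=[1,-3,0,-1,7,9,10,6,3]

[1,-3,0,-1,7,9,10,6,3]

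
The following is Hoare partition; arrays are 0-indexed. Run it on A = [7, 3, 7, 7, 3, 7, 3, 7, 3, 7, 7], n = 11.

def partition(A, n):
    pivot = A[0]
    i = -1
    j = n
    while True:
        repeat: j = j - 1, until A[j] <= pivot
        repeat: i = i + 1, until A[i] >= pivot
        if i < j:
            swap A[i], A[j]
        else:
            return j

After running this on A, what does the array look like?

[7, 3, 7, 3, 3, 7, 3, 7, 7, 7, 7]

pivot=7
j stops at 10 (7), i stops at 0 (7); swap ⇒ [7, 3, 7, 7, 3, 7, 3, 7, 3, 7, 7]
j stops at 9 (7), i stops at 2 (7); swap ⇒ [7, 3, 7, 7, 3, 7, 3, 7, 3, 7, 7]
j stops at 8 (3), i stops at 3 (7); swap ⇒ [7, 3, 7, 3, 3, 7, 3, 7, 7, 7, 7]
j stops at 7 (7), i stops at 5 (7); swap ⇒ [7, 3, 7, 3, 3, 7, 3, 7, 7, 7, 7]
j stops at 6, i stops at 7; i≥j ⇒ return 6. A=[7, 3, 7, 3, 3, 7, 3, 7, 7, 7, 7]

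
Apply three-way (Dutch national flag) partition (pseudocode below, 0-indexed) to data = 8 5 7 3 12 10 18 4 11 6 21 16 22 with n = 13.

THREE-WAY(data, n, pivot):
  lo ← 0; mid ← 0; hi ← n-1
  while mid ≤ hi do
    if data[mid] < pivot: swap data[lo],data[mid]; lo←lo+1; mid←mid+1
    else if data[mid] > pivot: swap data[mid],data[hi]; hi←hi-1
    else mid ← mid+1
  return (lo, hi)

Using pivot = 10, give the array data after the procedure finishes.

lo=0 mid=0 hi=12
8<10: swap(0,0), lo=1 mid=1 ⇒ 8 5 7 3 12 10 18 4 11 6 21 16 22
5<10: swap(1,1), lo=2 mid=2 ⇒ 8 5 7 3 12 10 18 4 11 6 21 16 22
7<10: swap(2,2), lo=3 mid=3 ⇒ 8 5 7 3 12 10 18 4 11 6 21 16 22
3<10: swap(3,3), lo=4 mid=4 ⇒ 8 5 7 3 12 10 18 4 11 6 21 16 22
12>10: swap(4,12), hi=11 ⇒ 8 5 7 3 22 10 18 4 11 6 21 16 12
22>10: swap(4,11), hi=10 ⇒ 8 5 7 3 16 10 18 4 11 6 21 22 12
16>10: swap(4,10), hi=9 ⇒ 8 5 7 3 21 10 18 4 11 6 16 22 12
21>10: swap(4,9), hi=8 ⇒ 8 5 7 3 6 10 18 4 11 21 16 22 12
6<10: swap(4,4), lo=5 mid=5 ⇒ 8 5 7 3 6 10 18 4 11 21 16 22 12
10=10: mid=6
18>10: swap(6,8), hi=7 ⇒ 8 5 7 3 6 10 11 4 18 21 16 22 12
11>10: swap(6,7), hi=6 ⇒ 8 5 7 3 6 10 4 11 18 21 16 22 12
4<10: swap(5,6), lo=6 mid=7 ⇒ 8 5 7 3 6 4 10 11 18 21 16 22 12
done. lo=6 hi=6; data=8 5 7 3 6 4 10 11 18 21 16 22 12

8 5 7 3 6 4 10 11 18 21 16 22 12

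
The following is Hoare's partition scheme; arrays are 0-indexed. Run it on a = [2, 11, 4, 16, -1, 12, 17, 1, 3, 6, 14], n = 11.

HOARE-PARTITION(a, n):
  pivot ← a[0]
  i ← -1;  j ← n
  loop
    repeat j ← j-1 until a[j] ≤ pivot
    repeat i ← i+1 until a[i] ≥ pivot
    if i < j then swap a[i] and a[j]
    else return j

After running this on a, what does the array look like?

[1, -1, 4, 16, 11, 12, 17, 2, 3, 6, 14]

pivot = a[0] = 2; i = -1, j = 11
j→7 (a[7]=1≤2), i→0 (a[0]=2≥2); i<j, swap → [1, 11, 4, 16, -1, 12, 17, 2, 3, 6, 14]
j→4 (a[4]=-1≤2), i→1 (a[1]=11≥2); i<j, swap → [1, -1, 4, 16, 11, 12, 17, 2, 3, 6, 14]
j→1, i→2; i≥j, return j=1. a = [1, -1, 4, 16, 11, 12, 17, 2, 3, 6, 14]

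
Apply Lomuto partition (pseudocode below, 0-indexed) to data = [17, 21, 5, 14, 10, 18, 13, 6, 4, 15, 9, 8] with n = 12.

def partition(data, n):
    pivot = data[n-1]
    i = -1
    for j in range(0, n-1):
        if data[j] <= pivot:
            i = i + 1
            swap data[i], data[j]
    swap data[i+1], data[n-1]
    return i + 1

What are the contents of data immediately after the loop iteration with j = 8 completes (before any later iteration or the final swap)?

[5, 6, 4, 14, 10, 18, 13, 21, 17, 15, 9, 8]

pivot=8, i=-1
j=0: 17>8, skip
j=1: 21>8, skip
j=2: 5≤8, i=0, swap(0,2) ⇒ [5, 21, 17, 14, 10, 18, 13, 6, 4, 15, 9, 8]
j=3: 14>8, skip
j=4: 10>8, skip
j=5: 18>8, skip
j=6: 13>8, skip
j=7: 6≤8, i=1, swap(1,7) ⇒ [5, 6, 17, 14, 10, 18, 13, 21, 4, 15, 9, 8]
j=8: 4≤8, i=2, swap(2,8) ⇒ [5, 6, 4, 14, 10, 18, 13, 21, 17, 15, 9, 8]
(after j=8) data = [5, 6, 4, 14, 10, 18, 13, 21, 17, 15, 9, 8]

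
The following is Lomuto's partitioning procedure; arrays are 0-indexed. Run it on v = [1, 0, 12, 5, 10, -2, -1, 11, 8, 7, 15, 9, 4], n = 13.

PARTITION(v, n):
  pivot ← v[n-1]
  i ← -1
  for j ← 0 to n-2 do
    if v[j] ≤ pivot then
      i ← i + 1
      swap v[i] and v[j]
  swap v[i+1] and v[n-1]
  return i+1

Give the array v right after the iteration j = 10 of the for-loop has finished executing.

[1, 0, -2, -1, 10, 12, 5, 11, 8, 7, 15, 9, 4]

pivot = v[12] = 4; i = -1
j=0: v[0]=1 ≤ 4 → i=0, swap v[0],v[0] (no change) → [1, 0, 12, 5, 10, -2, -1, 11, 8, 7, 15, 9, 4]
j=1: v[1]=0 ≤ 4 → i=1, swap v[1],v[1] (no change) → [1, 0, 12, 5, 10, -2, -1, 11, 8, 7, 15, 9, 4]
j=2: v[2]=12 > 4 → no swap
j=3: v[3]=5 > 4 → no swap
j=4: v[4]=10 > 4 → no swap
j=5: v[5]=-2 ≤ 4 → i=2, swap v[2],v[5] → [1, 0, -2, 5, 10, 12, -1, 11, 8, 7, 15, 9, 4]
j=6: v[6]=-1 ≤ 4 → i=3, swap v[3],v[6] → [1, 0, -2, -1, 10, 12, 5, 11, 8, 7, 15, 9, 4]
j=7: v[7]=11 > 4 → no swap
j=8: v[8]=8 > 4 → no swap
j=9: v[9]=7 > 4 → no swap
j=10: v[10]=15 > 4 → no swap
(after j=10) v = [1, 0, -2, -1, 10, 12, 5, 11, 8, 7, 15, 9, 4]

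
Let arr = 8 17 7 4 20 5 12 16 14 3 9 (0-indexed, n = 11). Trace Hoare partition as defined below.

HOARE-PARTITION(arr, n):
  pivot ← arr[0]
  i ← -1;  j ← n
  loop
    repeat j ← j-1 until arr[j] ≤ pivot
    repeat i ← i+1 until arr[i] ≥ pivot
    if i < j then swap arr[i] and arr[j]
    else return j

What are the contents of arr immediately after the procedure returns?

3 5 7 4 20 17 12 16 14 8 9

pivot = arr[0] = 8; i = -1, j = 11
j→9 (arr[9]=3≤8), i→0 (arr[0]=8≥8); i<j, swap → 3 17 7 4 20 5 12 16 14 8 9
j→5 (arr[5]=5≤8), i→1 (arr[1]=17≥8); i<j, swap → 3 5 7 4 20 17 12 16 14 8 9
j→3, i→4; i≥j, return j=3. arr = 3 5 7 4 20 17 12 16 14 8 9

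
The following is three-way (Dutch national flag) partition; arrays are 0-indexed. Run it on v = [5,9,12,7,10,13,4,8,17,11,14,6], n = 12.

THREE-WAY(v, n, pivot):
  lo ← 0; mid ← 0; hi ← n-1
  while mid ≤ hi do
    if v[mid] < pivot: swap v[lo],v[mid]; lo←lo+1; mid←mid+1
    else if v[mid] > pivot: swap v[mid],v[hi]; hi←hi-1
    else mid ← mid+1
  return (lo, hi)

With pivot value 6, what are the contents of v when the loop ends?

[5,4,6,10,13,7,8,17,11,14,12,9]

lo=0 mid=0 hi=11
5<6: swap(0,0), lo=1 mid=1 ⇒ [5,9,12,7,10,13,4,8,17,11,14,6]
9>6: swap(1,11), hi=10 ⇒ [5,6,12,7,10,13,4,8,17,11,14,9]
6=6: mid=2
12>6: swap(2,10), hi=9 ⇒ [5,6,14,7,10,13,4,8,17,11,12,9]
14>6: swap(2,9), hi=8 ⇒ [5,6,11,7,10,13,4,8,17,14,12,9]
11>6: swap(2,8), hi=7 ⇒ [5,6,17,7,10,13,4,8,11,14,12,9]
17>6: swap(2,7), hi=6 ⇒ [5,6,8,7,10,13,4,17,11,14,12,9]
8>6: swap(2,6), hi=5 ⇒ [5,6,4,7,10,13,8,17,11,14,12,9]
4<6: swap(1,2), lo=2 mid=3 ⇒ [5,4,6,7,10,13,8,17,11,14,12,9]
7>6: swap(3,5), hi=4 ⇒ [5,4,6,13,10,7,8,17,11,14,12,9]
13>6: swap(3,4), hi=3 ⇒ [5,4,6,10,13,7,8,17,11,14,12,9]
10>6: swap(3,3), hi=2 ⇒ [5,4,6,10,13,7,8,17,11,14,12,9]
done. lo=2 hi=2; v=[5,4,6,10,13,7,8,17,11,14,12,9]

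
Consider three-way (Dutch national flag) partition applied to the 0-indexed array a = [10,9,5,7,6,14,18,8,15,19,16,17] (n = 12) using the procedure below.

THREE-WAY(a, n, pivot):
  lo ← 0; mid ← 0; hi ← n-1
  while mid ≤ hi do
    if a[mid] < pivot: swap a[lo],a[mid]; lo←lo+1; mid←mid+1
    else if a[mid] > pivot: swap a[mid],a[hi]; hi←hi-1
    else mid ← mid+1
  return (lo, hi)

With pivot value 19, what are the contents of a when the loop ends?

pivot = 19; lo=0, mid=0, hi=11
a[mid]=10<19: swap a[0],a[0]; lo=1,mid=1 → [10,9,5,7,6,14,18,8,15,19,16,17]
a[mid]=9<19: swap a[1],a[1]; lo=2,mid=2 → [10,9,5,7,6,14,18,8,15,19,16,17]
a[mid]=5<19: swap a[2],a[2]; lo=3,mid=3 → [10,9,5,7,6,14,18,8,15,19,16,17]
a[mid]=7<19: swap a[3],a[3]; lo=4,mid=4 → [10,9,5,7,6,14,18,8,15,19,16,17]
a[mid]=6<19: swap a[4],a[4]; lo=5,mid=5 → [10,9,5,7,6,14,18,8,15,19,16,17]
a[mid]=14<19: swap a[5],a[5]; lo=6,mid=6 → [10,9,5,7,6,14,18,8,15,19,16,17]
a[mid]=18<19: swap a[6],a[6]; lo=7,mid=7 → [10,9,5,7,6,14,18,8,15,19,16,17]
a[mid]=8<19: swap a[7],a[7]; lo=8,mid=8 → [10,9,5,7,6,14,18,8,15,19,16,17]
a[mid]=15<19: swap a[8],a[8]; lo=9,mid=9 → [10,9,5,7,6,14,18,8,15,19,16,17]
a[mid]=19=19: mid=10
a[mid]=16<19: swap a[9],a[10]; lo=10,mid=11 → [10,9,5,7,6,14,18,8,15,16,19,17]
a[mid]=17<19: swap a[10],a[11]; lo=11,mid=12 → [10,9,5,7,6,14,18,8,15,16,17,19]
end: lo=11, hi=11; a = [10,9,5,7,6,14,18,8,15,16,17,19]

[10,9,5,7,6,14,18,8,15,16,17,19]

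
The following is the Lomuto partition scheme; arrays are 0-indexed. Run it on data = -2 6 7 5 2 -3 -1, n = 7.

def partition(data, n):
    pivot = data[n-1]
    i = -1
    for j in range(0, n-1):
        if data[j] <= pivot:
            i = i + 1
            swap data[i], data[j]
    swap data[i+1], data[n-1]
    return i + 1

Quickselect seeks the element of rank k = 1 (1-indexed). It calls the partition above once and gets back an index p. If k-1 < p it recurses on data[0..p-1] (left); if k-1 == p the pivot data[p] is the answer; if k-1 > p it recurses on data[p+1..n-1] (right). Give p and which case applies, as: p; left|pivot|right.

2; left

pivot=-1, i=-1
j=0: -2≤-1, i=0, swap(0,0) ⇒ -2 6 7 5 2 -3 -1
j=1: 6>-1, skip
j=2: 7>-1, skip
j=3: 5>-1, skip
j=4: 2>-1, skip
j=5: -3≤-1, i=1, swap(1,5) ⇒ -2 -3 7 5 2 6 -1
swap(2,6) ⇒ -2 -3 -1 5 2 6 7; return 2
p = 2; k-1 = 0 < 2 ⇒ left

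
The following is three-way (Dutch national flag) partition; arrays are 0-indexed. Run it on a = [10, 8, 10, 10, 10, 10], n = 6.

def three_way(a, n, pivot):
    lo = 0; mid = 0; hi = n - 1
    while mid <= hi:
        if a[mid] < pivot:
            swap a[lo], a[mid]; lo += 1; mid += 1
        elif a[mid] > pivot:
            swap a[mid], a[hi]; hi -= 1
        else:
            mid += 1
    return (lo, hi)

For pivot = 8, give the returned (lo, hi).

(0, 0)

pivot = 8; lo=0, mid=0, hi=5
a[mid]=10>8: swap a[0],a[5]; hi=4 → [10, 8, 10, 10, 10, 10]
a[mid]=10>8: swap a[0],a[4]; hi=3 → [10, 8, 10, 10, 10, 10]
a[mid]=10>8: swap a[0],a[3]; hi=2 → [10, 8, 10, 10, 10, 10]
a[mid]=10>8: swap a[0],a[2]; hi=1 → [10, 8, 10, 10, 10, 10]
a[mid]=10>8: swap a[0],a[1]; hi=0 → [8, 10, 10, 10, 10, 10]
a[mid]=8=8: mid=1
end: lo=0, hi=0; a = [8, 10, 10, 10, 10, 10]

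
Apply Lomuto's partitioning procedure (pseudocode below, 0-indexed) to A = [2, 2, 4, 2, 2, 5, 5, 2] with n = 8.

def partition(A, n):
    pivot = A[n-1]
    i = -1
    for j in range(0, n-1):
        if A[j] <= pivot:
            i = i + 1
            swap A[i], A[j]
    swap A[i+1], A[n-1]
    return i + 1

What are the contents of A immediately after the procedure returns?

[2, 2, 2, 2, 2, 5, 5, 4]

pivot=2, i=-1
j=0: 2≤2, i=0, swap(0,0) ⇒ [2, 2, 4, 2, 2, 5, 5, 2]
j=1: 2≤2, i=1, swap(1,1) ⇒ [2, 2, 4, 2, 2, 5, 5, 2]
j=2: 4>2, skip
j=3: 2≤2, i=2, swap(2,3) ⇒ [2, 2, 2, 4, 2, 5, 5, 2]
j=4: 2≤2, i=3, swap(3,4) ⇒ [2, 2, 2, 2, 4, 5, 5, 2]
j=5: 5>2, skip
j=6: 5>2, skip
swap(4,7) ⇒ [2, 2, 2, 2, 2, 5, 5, 4]; return 4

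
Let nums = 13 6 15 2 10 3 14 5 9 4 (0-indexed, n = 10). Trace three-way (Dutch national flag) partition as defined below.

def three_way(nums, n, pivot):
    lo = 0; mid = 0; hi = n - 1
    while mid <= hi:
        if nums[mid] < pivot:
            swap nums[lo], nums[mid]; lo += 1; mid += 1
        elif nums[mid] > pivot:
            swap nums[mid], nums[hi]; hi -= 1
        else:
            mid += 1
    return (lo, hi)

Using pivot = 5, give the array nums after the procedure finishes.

lo=0 mid=0 hi=9
13>5: swap(0,9), hi=8 ⇒ 4 6 15 2 10 3 14 5 9 13
4<5: swap(0,0), lo=1 mid=1 ⇒ 4 6 15 2 10 3 14 5 9 13
6>5: swap(1,8), hi=7 ⇒ 4 9 15 2 10 3 14 5 6 13
9>5: swap(1,7), hi=6 ⇒ 4 5 15 2 10 3 14 9 6 13
5=5: mid=2
15>5: swap(2,6), hi=5 ⇒ 4 5 14 2 10 3 15 9 6 13
14>5: swap(2,5), hi=4 ⇒ 4 5 3 2 10 14 15 9 6 13
3<5: swap(1,2), lo=2 mid=3 ⇒ 4 3 5 2 10 14 15 9 6 13
2<5: swap(2,3), lo=3 mid=4 ⇒ 4 3 2 5 10 14 15 9 6 13
10>5: swap(4,4), hi=3 ⇒ 4 3 2 5 10 14 15 9 6 13
done. lo=3 hi=3; nums=4 3 2 5 10 14 15 9 6 13

4 3 2 5 10 14 15 9 6 13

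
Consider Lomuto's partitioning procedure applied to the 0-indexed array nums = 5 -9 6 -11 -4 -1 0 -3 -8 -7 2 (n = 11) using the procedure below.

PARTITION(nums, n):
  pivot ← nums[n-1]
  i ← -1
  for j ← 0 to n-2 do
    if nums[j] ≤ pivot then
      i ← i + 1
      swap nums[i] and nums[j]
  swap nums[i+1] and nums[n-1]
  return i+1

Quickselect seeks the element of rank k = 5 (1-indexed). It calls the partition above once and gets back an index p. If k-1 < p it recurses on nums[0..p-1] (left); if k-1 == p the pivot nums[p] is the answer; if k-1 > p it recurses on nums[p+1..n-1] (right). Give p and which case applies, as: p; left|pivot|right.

8; left

pivot = nums[10] = 2; i = -1
j=0: nums[0]=5 > 2 → no swap
j=1: nums[1]=-9 ≤ 2 → i=0, swap nums[0],nums[1] → -9 5 6 -11 -4 -1 0 -3 -8 -7 2
j=2: nums[2]=6 > 2 → no swap
j=3: nums[3]=-11 ≤ 2 → i=1, swap nums[1],nums[3] → -9 -11 6 5 -4 -1 0 -3 -8 -7 2
j=4: nums[4]=-4 ≤ 2 → i=2, swap nums[2],nums[4] → -9 -11 -4 5 6 -1 0 -3 -8 -7 2
j=5: nums[5]=-1 ≤ 2 → i=3, swap nums[3],nums[5] → -9 -11 -4 -1 6 5 0 -3 -8 -7 2
j=6: nums[6]=0 ≤ 2 → i=4, swap nums[4],nums[6] → -9 -11 -4 -1 0 5 6 -3 -8 -7 2
j=7: nums[7]=-3 ≤ 2 → i=5, swap nums[5],nums[7] → -9 -11 -4 -1 0 -3 6 5 -8 -7 2
j=8: nums[8]=-8 ≤ 2 → i=6, swap nums[6],nums[8] → -9 -11 -4 -1 0 -3 -8 5 6 -7 2
j=9: nums[9]=-7 ≤ 2 → i=7, swap nums[7],nums[9] → -9 -11 -4 -1 0 -3 -8 -7 6 5 2
final swap nums[8],nums[10] → -9 -11 -4 -1 0 -3 -8 -7 2 5 6; return 8
p = 8; k-1 = 4 < 8 ⇒ left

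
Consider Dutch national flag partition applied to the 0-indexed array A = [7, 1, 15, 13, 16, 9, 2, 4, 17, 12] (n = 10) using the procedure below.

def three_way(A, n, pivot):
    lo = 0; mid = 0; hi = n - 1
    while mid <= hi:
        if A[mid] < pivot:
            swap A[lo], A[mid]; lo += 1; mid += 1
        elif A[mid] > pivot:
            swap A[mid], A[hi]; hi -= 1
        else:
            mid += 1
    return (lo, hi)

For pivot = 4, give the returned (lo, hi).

(2, 2)

pivot = 4; lo=0, mid=0, hi=9
A[mid]=7>4: swap A[0],A[9]; hi=8 → [12, 1, 15, 13, 16, 9, 2, 4, 17, 7]
A[mid]=12>4: swap A[0],A[8]; hi=7 → [17, 1, 15, 13, 16, 9, 2, 4, 12, 7]
A[mid]=17>4: swap A[0],A[7]; hi=6 → [4, 1, 15, 13, 16, 9, 2, 17, 12, 7]
A[mid]=4=4: mid=1
A[mid]=1<4: swap A[0],A[1]; lo=1,mid=2 → [1, 4, 15, 13, 16, 9, 2, 17, 12, 7]
A[mid]=15>4: swap A[2],A[6]; hi=5 → [1, 4, 2, 13, 16, 9, 15, 17, 12, 7]
A[mid]=2<4: swap A[1],A[2]; lo=2,mid=3 → [1, 2, 4, 13, 16, 9, 15, 17, 12, 7]
A[mid]=13>4: swap A[3],A[5]; hi=4 → [1, 2, 4, 9, 16, 13, 15, 17, 12, 7]
A[mid]=9>4: swap A[3],A[4]; hi=3 → [1, 2, 4, 16, 9, 13, 15, 17, 12, 7]
A[mid]=16>4: swap A[3],A[3]; hi=2 → [1, 2, 4, 16, 9, 13, 15, 17, 12, 7]
end: lo=2, hi=2; A = [1, 2, 4, 16, 9, 13, 15, 17, 12, 7]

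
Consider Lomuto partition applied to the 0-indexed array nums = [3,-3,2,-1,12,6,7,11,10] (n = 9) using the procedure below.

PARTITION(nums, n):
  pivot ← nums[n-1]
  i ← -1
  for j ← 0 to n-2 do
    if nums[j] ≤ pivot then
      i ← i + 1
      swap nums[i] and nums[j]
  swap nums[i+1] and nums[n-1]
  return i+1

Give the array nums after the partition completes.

[3,-3,2,-1,6,7,10,11,12]

pivot = nums[8] = 10; i = -1
j=0: nums[0]=3 ≤ 10 → i=0, swap nums[0],nums[0] (no change) → [3,-3,2,-1,12,6,7,11,10]
j=1: nums[1]=-3 ≤ 10 → i=1, swap nums[1],nums[1] (no change) → [3,-3,2,-1,12,6,7,11,10]
j=2: nums[2]=2 ≤ 10 → i=2, swap nums[2],nums[2] (no change) → [3,-3,2,-1,12,6,7,11,10]
j=3: nums[3]=-1 ≤ 10 → i=3, swap nums[3],nums[3] (no change) → [3,-3,2,-1,12,6,7,11,10]
j=4: nums[4]=12 > 10 → no swap
j=5: nums[5]=6 ≤ 10 → i=4, swap nums[4],nums[5] → [3,-3,2,-1,6,12,7,11,10]
j=6: nums[6]=7 ≤ 10 → i=5, swap nums[5],nums[6] → [3,-3,2,-1,6,7,12,11,10]
j=7: nums[7]=11 > 10 → no swap
final swap nums[6],nums[8] → [3,-3,2,-1,6,7,10,11,12]; return 6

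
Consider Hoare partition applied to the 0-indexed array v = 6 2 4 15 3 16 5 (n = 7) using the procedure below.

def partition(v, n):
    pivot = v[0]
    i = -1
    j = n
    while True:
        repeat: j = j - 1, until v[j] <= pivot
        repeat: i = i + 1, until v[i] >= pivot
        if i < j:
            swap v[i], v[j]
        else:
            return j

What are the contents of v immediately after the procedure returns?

pivot=6
j stops at 6 (5), i stops at 0 (6); swap ⇒ 5 2 4 15 3 16 6
j stops at 4 (3), i stops at 3 (15); swap ⇒ 5 2 4 3 15 16 6
j stops at 3, i stops at 4; i≥j ⇒ return 3. v=5 2 4 3 15 16 6

5 2 4 3 15 16 6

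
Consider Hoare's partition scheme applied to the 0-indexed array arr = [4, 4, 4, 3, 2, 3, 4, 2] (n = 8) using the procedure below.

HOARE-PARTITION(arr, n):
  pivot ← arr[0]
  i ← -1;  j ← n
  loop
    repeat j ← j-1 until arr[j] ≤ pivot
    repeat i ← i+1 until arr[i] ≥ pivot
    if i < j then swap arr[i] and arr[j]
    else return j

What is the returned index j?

4

pivot=4
j stops at 7 (2), i stops at 0 (4); swap ⇒ [2, 4, 4, 3, 2, 3, 4, 4]
j stops at 6 (4), i stops at 1 (4); swap ⇒ [2, 4, 4, 3, 2, 3, 4, 4]
j stops at 5 (3), i stops at 2 (4); swap ⇒ [2, 4, 3, 3, 2, 4, 4, 4]
j stops at 4, i stops at 5; i≥j ⇒ return 4. arr=[2, 4, 3, 3, 2, 4, 4, 4]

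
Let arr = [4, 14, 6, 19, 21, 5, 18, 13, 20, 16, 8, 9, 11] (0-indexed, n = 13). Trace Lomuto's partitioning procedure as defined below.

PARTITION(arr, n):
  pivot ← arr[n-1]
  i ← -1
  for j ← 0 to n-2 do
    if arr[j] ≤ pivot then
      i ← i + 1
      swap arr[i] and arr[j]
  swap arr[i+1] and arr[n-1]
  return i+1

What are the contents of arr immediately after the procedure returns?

pivot=11, i=-1
j=0: 4≤11, i=0, swap(0,0) ⇒ [4, 14, 6, 19, 21, 5, 18, 13, 20, 16, 8, 9, 11]
j=1: 14>11, skip
j=2: 6≤11, i=1, swap(1,2) ⇒ [4, 6, 14, 19, 21, 5, 18, 13, 20, 16, 8, 9, 11]
j=3: 19>11, skip
j=4: 21>11, skip
j=5: 5≤11, i=2, swap(2,5) ⇒ [4, 6, 5, 19, 21, 14, 18, 13, 20, 16, 8, 9, 11]
j=6: 18>11, skip
j=7: 13>11, skip
j=8: 20>11, skip
j=9: 16>11, skip
j=10: 8≤11, i=3, swap(3,10) ⇒ [4, 6, 5, 8, 21, 14, 18, 13, 20, 16, 19, 9, 11]
j=11: 9≤11, i=4, swap(4,11) ⇒ [4, 6, 5, 8, 9, 14, 18, 13, 20, 16, 19, 21, 11]
swap(5,12) ⇒ [4, 6, 5, 8, 9, 11, 18, 13, 20, 16, 19, 21, 14]; return 5

[4, 6, 5, 8, 9, 11, 18, 13, 20, 16, 19, 21, 14]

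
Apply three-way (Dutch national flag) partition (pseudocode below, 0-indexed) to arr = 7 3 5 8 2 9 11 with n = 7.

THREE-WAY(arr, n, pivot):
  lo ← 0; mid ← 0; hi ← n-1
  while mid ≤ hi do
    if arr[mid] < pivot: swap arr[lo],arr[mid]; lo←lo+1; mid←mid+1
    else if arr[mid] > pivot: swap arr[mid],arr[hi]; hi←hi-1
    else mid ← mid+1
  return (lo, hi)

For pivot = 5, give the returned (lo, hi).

(2, 2)

pivot = 5; lo=0, mid=0, hi=6
arr[mid]=7>5: swap arr[0],arr[6]; hi=5 → 11 3 5 8 2 9 7
arr[mid]=11>5: swap arr[0],arr[5]; hi=4 → 9 3 5 8 2 11 7
arr[mid]=9>5: swap arr[0],arr[4]; hi=3 → 2 3 5 8 9 11 7
arr[mid]=2<5: swap arr[0],arr[0]; lo=1,mid=1 → 2 3 5 8 9 11 7
arr[mid]=3<5: swap arr[1],arr[1]; lo=2,mid=2 → 2 3 5 8 9 11 7
arr[mid]=5=5: mid=3
arr[mid]=8>5: swap arr[3],arr[3]; hi=2 → 2 3 5 8 9 11 7
end: lo=2, hi=2; arr = 2 3 5 8 9 11 7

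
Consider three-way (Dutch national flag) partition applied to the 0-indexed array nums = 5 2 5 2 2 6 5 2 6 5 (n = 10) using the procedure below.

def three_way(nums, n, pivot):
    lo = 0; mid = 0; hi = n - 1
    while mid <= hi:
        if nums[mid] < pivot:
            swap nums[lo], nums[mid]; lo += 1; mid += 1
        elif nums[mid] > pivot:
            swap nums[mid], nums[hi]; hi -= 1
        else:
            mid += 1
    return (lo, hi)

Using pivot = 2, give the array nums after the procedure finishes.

2 2 2 2 6 5 5 6 5 5

lo=0 mid=0 hi=9
5>2: swap(0,9), hi=8 ⇒ 5 2 5 2 2 6 5 2 6 5
5>2: swap(0,8), hi=7 ⇒ 6 2 5 2 2 6 5 2 5 5
6>2: swap(0,7), hi=6 ⇒ 2 2 5 2 2 6 5 6 5 5
2=2: mid=1
2=2: mid=2
5>2: swap(2,6), hi=5 ⇒ 2 2 5 2 2 6 5 6 5 5
5>2: swap(2,5), hi=4 ⇒ 2 2 6 2 2 5 5 6 5 5
6>2: swap(2,4), hi=3 ⇒ 2 2 2 2 6 5 5 6 5 5
2=2: mid=3
2=2: mid=4
done. lo=0 hi=3; nums=2 2 2 2 6 5 5 6 5 5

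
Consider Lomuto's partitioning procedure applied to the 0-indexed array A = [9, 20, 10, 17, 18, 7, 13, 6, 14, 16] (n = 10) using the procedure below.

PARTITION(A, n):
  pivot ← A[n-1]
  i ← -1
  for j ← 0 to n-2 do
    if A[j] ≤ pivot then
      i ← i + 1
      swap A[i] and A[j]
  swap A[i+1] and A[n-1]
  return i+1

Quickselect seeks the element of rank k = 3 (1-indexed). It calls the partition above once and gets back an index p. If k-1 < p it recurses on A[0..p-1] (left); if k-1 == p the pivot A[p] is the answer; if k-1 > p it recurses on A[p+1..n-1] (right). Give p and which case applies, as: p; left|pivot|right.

pivot=16, i=-1
j=0: 9≤16, i=0, swap(0,0) ⇒ [9, 20, 10, 17, 18, 7, 13, 6, 14, 16]
j=1: 20>16, skip
j=2: 10≤16, i=1, swap(1,2) ⇒ [9, 10, 20, 17, 18, 7, 13, 6, 14, 16]
j=3: 17>16, skip
j=4: 18>16, skip
j=5: 7≤16, i=2, swap(2,5) ⇒ [9, 10, 7, 17, 18, 20, 13, 6, 14, 16]
j=6: 13≤16, i=3, swap(3,6) ⇒ [9, 10, 7, 13, 18, 20, 17, 6, 14, 16]
j=7: 6≤16, i=4, swap(4,7) ⇒ [9, 10, 7, 13, 6, 20, 17, 18, 14, 16]
j=8: 14≤16, i=5, swap(5,8) ⇒ [9, 10, 7, 13, 6, 14, 17, 18, 20, 16]
swap(6,9) ⇒ [9, 10, 7, 13, 6, 14, 16, 18, 20, 17]; return 6
p = 6; k-1 = 2 < 6 ⇒ left

6; left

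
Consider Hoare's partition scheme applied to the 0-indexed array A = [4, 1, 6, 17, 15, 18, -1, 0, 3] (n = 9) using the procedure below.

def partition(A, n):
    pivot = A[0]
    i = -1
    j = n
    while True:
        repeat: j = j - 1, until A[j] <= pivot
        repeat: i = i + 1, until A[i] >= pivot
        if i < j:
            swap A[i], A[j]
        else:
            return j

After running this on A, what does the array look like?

[3, 1, 0, -1, 15, 18, 17, 6, 4]

pivot=4
j stops at 8 (3), i stops at 0 (4); swap ⇒ [3, 1, 6, 17, 15, 18, -1, 0, 4]
j stops at 7 (0), i stops at 2 (6); swap ⇒ [3, 1, 0, 17, 15, 18, -1, 6, 4]
j stops at 6 (-1), i stops at 3 (17); swap ⇒ [3, 1, 0, -1, 15, 18, 17, 6, 4]
j stops at 3, i stops at 4; i≥j ⇒ return 3. A=[3, 1, 0, -1, 15, 18, 17, 6, 4]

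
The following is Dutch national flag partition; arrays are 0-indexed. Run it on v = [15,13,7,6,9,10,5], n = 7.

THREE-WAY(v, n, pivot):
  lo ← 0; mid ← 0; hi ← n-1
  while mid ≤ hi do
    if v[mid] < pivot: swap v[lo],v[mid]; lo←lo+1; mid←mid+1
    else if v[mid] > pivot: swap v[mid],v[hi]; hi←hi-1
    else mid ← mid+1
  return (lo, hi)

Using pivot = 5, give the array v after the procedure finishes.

[5,7,6,9,10,13,15]

pivot = 5; lo=0, mid=0, hi=6
v[mid]=15>5: swap v[0],v[6]; hi=5 → [5,13,7,6,9,10,15]
v[mid]=5=5: mid=1
v[mid]=13>5: swap v[1],v[5]; hi=4 → [5,10,7,6,9,13,15]
v[mid]=10>5: swap v[1],v[4]; hi=3 → [5,9,7,6,10,13,15]
v[mid]=9>5: swap v[1],v[3]; hi=2 → [5,6,7,9,10,13,15]
v[mid]=6>5: swap v[1],v[2]; hi=1 → [5,7,6,9,10,13,15]
v[mid]=7>5: swap v[1],v[1]; hi=0 → [5,7,6,9,10,13,15]
end: lo=0, hi=0; v = [5,7,6,9,10,13,15]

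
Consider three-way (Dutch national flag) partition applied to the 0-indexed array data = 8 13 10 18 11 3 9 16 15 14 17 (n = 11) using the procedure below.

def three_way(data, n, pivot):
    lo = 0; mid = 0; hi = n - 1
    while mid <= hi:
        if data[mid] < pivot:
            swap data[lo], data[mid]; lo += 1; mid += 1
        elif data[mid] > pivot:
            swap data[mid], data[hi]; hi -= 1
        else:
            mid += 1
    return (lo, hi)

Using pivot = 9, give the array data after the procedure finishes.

lo=0 mid=0 hi=10
8<9: swap(0,0), lo=1 mid=1 ⇒ 8 13 10 18 11 3 9 16 15 14 17
13>9: swap(1,10), hi=9 ⇒ 8 17 10 18 11 3 9 16 15 14 13
17>9: swap(1,9), hi=8 ⇒ 8 14 10 18 11 3 9 16 15 17 13
14>9: swap(1,8), hi=7 ⇒ 8 15 10 18 11 3 9 16 14 17 13
15>9: swap(1,7), hi=6 ⇒ 8 16 10 18 11 3 9 15 14 17 13
16>9: swap(1,6), hi=5 ⇒ 8 9 10 18 11 3 16 15 14 17 13
9=9: mid=2
10>9: swap(2,5), hi=4 ⇒ 8 9 3 18 11 10 16 15 14 17 13
3<9: swap(1,2), lo=2 mid=3 ⇒ 8 3 9 18 11 10 16 15 14 17 13
18>9: swap(3,4), hi=3 ⇒ 8 3 9 11 18 10 16 15 14 17 13
11>9: swap(3,3), hi=2 ⇒ 8 3 9 11 18 10 16 15 14 17 13
done. lo=2 hi=2; data=8 3 9 11 18 10 16 15 14 17 13

8 3 9 11 18 10 16 15 14 17 13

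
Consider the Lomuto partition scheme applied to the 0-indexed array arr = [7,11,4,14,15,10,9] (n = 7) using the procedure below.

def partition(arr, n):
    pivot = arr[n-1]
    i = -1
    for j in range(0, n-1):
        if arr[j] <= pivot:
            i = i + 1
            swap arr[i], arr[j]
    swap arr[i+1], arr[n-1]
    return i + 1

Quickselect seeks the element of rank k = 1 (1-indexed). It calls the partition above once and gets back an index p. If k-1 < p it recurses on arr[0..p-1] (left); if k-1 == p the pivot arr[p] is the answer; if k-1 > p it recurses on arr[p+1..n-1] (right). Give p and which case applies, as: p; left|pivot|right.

2; left

pivot = arr[6] = 9; i = -1
j=0: arr[0]=7 ≤ 9 → i=0, swap arr[0],arr[0] (no change) → [7,11,4,14,15,10,9]
j=1: arr[1]=11 > 9 → no swap
j=2: arr[2]=4 ≤ 9 → i=1, swap arr[1],arr[2] → [7,4,11,14,15,10,9]
j=3: arr[3]=14 > 9 → no swap
j=4: arr[4]=15 > 9 → no swap
j=5: arr[5]=10 > 9 → no swap
final swap arr[2],arr[6] → [7,4,9,14,15,10,11]; return 2
p = 2; k-1 = 0 < 2 ⇒ left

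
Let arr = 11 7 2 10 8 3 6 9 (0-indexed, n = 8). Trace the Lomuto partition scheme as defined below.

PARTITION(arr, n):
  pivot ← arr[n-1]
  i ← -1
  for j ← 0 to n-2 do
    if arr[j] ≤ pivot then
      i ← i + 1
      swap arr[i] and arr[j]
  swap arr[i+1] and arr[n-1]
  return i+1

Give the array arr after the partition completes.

7 2 8 3 6 9 11 10

pivot = arr[7] = 9; i = -1
j=0: arr[0]=11 > 9 → no swap
j=1: arr[1]=7 ≤ 9 → i=0, swap arr[0],arr[1] → 7 11 2 10 8 3 6 9
j=2: arr[2]=2 ≤ 9 → i=1, swap arr[1],arr[2] → 7 2 11 10 8 3 6 9
j=3: arr[3]=10 > 9 → no swap
j=4: arr[4]=8 ≤ 9 → i=2, swap arr[2],arr[4] → 7 2 8 10 11 3 6 9
j=5: arr[5]=3 ≤ 9 → i=3, swap arr[3],arr[5] → 7 2 8 3 11 10 6 9
j=6: arr[6]=6 ≤ 9 → i=4, swap arr[4],arr[6] → 7 2 8 3 6 10 11 9
final swap arr[5],arr[7] → 7 2 8 3 6 9 11 10; return 5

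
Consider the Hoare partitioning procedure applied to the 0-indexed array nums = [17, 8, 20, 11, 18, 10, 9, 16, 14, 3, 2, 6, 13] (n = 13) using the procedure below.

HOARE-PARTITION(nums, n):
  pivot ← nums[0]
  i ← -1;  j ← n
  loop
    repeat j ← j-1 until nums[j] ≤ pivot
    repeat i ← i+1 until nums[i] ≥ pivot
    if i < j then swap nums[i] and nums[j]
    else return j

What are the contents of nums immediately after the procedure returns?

[13, 8, 6, 11, 2, 10, 9, 16, 14, 3, 18, 20, 17]

pivot=17
j stops at 12 (13), i stops at 0 (17); swap ⇒ [13, 8, 20, 11, 18, 10, 9, 16, 14, 3, 2, 6, 17]
j stops at 11 (6), i stops at 2 (20); swap ⇒ [13, 8, 6, 11, 18, 10, 9, 16, 14, 3, 2, 20, 17]
j stops at 10 (2), i stops at 4 (18); swap ⇒ [13, 8, 6, 11, 2, 10, 9, 16, 14, 3, 18, 20, 17]
j stops at 9, i stops at 10; i≥j ⇒ return 9. nums=[13, 8, 6, 11, 2, 10, 9, 16, 14, 3, 18, 20, 17]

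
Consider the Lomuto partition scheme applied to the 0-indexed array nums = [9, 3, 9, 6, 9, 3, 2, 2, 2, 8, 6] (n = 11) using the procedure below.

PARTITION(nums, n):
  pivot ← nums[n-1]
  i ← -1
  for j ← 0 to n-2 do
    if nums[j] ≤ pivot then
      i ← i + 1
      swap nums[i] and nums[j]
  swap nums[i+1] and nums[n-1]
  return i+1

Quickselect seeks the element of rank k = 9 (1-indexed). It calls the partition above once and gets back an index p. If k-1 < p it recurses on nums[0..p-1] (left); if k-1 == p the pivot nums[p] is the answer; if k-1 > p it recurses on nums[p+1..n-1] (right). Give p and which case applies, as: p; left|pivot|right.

6; right

pivot=6, i=-1
j=0: 9>6, skip
j=1: 3≤6, i=0, swap(0,1) ⇒ [3, 9, 9, 6, 9, 3, 2, 2, 2, 8, 6]
j=2: 9>6, skip
j=3: 6≤6, i=1, swap(1,3) ⇒ [3, 6, 9, 9, 9, 3, 2, 2, 2, 8, 6]
j=4: 9>6, skip
j=5: 3≤6, i=2, swap(2,5) ⇒ [3, 6, 3, 9, 9, 9, 2, 2, 2, 8, 6]
j=6: 2≤6, i=3, swap(3,6) ⇒ [3, 6, 3, 2, 9, 9, 9, 2, 2, 8, 6]
j=7: 2≤6, i=4, swap(4,7) ⇒ [3, 6, 3, 2, 2, 9, 9, 9, 2, 8, 6]
j=8: 2≤6, i=5, swap(5,8) ⇒ [3, 6, 3, 2, 2, 2, 9, 9, 9, 8, 6]
j=9: 8>6, skip
swap(6,10) ⇒ [3, 6, 3, 2, 2, 2, 6, 9, 9, 8, 9]; return 6
p = 6; k-1 = 8 > 6 ⇒ right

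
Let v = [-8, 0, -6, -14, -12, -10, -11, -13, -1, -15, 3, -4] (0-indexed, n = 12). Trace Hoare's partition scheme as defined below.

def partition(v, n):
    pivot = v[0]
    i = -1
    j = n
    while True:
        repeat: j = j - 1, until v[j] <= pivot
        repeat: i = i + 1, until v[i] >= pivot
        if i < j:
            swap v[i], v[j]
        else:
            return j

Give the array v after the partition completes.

pivot = v[0] = -8; i = -1, j = 12
j→9 (v[9]=-15≤-8), i→0 (v[0]=-8≥-8); i<j, swap → [-15, 0, -6, -14, -12, -10, -11, -13, -1, -8, 3, -4]
j→7 (v[7]=-13≤-8), i→1 (v[1]=0≥-8); i<j, swap → [-15, -13, -6, -14, -12, -10, -11, 0, -1, -8, 3, -4]
j→6 (v[6]=-11≤-8), i→2 (v[2]=-6≥-8); i<j, swap → [-15, -13, -11, -14, -12, -10, -6, 0, -1, -8, 3, -4]
j→5, i→6; i≥j, return j=5. v = [-15, -13, -11, -14, -12, -10, -6, 0, -1, -8, 3, -4]

[-15, -13, -11, -14, -12, -10, -6, 0, -1, -8, 3, -4]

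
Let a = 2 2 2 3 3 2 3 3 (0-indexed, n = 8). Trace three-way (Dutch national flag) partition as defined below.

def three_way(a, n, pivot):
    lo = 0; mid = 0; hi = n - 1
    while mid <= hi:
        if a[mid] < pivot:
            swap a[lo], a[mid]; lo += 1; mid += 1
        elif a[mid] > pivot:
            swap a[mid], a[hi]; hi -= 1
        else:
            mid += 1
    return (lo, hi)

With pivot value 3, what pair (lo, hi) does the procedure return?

(4, 7)

pivot = 3; lo=0, mid=0, hi=7
a[mid]=2<3: swap a[0],a[0]; lo=1,mid=1 → 2 2 2 3 3 2 3 3
a[mid]=2<3: swap a[1],a[1]; lo=2,mid=2 → 2 2 2 3 3 2 3 3
a[mid]=2<3: swap a[2],a[2]; lo=3,mid=3 → 2 2 2 3 3 2 3 3
a[mid]=3=3: mid=4
a[mid]=3=3: mid=5
a[mid]=2<3: swap a[3],a[5]; lo=4,mid=6 → 2 2 2 2 3 3 3 3
a[mid]=3=3: mid=7
a[mid]=3=3: mid=8
end: lo=4, hi=7; a = 2 2 2 2 3 3 3 3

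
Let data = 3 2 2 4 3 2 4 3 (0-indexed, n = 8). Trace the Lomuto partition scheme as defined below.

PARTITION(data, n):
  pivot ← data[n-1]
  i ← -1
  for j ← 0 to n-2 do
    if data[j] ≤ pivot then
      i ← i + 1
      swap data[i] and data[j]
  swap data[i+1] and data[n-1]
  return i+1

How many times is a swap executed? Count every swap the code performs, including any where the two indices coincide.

6

pivot=3, i=-1
j=0: 3≤3, i=0, swap(0,0) ⇒ 3 2 2 4 3 2 4 3
j=1: 2≤3, i=1, swap(1,1) ⇒ 3 2 2 4 3 2 4 3
j=2: 2≤3, i=2, swap(2,2) ⇒ 3 2 2 4 3 2 4 3
j=3: 4>3, skip
j=4: 3≤3, i=3, swap(3,4) ⇒ 3 2 2 3 4 2 4 3
j=5: 2≤3, i=4, swap(4,5) ⇒ 3 2 2 3 2 4 4 3
j=6: 4>3, skip
swap(5,7) ⇒ 3 2 2 3 2 3 4 4; return 5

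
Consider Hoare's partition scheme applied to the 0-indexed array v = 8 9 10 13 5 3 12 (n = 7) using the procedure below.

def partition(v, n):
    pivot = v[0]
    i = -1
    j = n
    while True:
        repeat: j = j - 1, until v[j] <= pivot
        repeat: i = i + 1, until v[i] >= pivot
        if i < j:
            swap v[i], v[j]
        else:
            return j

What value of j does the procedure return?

1

pivot=8
j stops at 5 (3), i stops at 0 (8); swap ⇒ 3 9 10 13 5 8 12
j stops at 4 (5), i stops at 1 (9); swap ⇒ 3 5 10 13 9 8 12
j stops at 1, i stops at 2; i≥j ⇒ return 1. v=3 5 10 13 9 8 12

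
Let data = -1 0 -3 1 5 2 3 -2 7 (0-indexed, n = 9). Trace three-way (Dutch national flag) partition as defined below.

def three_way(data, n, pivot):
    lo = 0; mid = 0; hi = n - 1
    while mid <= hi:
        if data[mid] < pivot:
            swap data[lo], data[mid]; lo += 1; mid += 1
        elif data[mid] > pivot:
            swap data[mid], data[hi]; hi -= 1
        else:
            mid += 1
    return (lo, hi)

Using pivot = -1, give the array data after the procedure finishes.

pivot = -1; lo=0, mid=0, hi=8
data[mid]=-1=-1: mid=1
data[mid]=0>-1: swap data[1],data[8]; hi=7 → -1 7 -3 1 5 2 3 -2 0
data[mid]=7>-1: swap data[1],data[7]; hi=6 → -1 -2 -3 1 5 2 3 7 0
data[mid]=-2<-1: swap data[0],data[1]; lo=1,mid=2 → -2 -1 -3 1 5 2 3 7 0
data[mid]=-3<-1: swap data[1],data[2]; lo=2,mid=3 → -2 -3 -1 1 5 2 3 7 0
data[mid]=1>-1: swap data[3],data[6]; hi=5 → -2 -3 -1 3 5 2 1 7 0
data[mid]=3>-1: swap data[3],data[5]; hi=4 → -2 -3 -1 2 5 3 1 7 0
data[mid]=2>-1: swap data[3],data[4]; hi=3 → -2 -3 -1 5 2 3 1 7 0
data[mid]=5>-1: swap data[3],data[3]; hi=2 → -2 -3 -1 5 2 3 1 7 0
end: lo=2, hi=2; data = -2 -3 -1 5 2 3 1 7 0

-2 -3 -1 5 2 3 1 7 0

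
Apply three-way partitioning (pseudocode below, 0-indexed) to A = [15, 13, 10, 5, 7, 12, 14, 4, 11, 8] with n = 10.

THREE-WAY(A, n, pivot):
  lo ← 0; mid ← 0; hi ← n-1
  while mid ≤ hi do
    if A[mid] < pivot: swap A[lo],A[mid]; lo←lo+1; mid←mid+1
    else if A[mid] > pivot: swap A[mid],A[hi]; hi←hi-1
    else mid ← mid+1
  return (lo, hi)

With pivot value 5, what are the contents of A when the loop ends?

lo=0 mid=0 hi=9
15>5: swap(0,9), hi=8 ⇒ [8, 13, 10, 5, 7, 12, 14, 4, 11, 15]
8>5: swap(0,8), hi=7 ⇒ [11, 13, 10, 5, 7, 12, 14, 4, 8, 15]
11>5: swap(0,7), hi=6 ⇒ [4, 13, 10, 5, 7, 12, 14, 11, 8, 15]
4<5: swap(0,0), lo=1 mid=1 ⇒ [4, 13, 10, 5, 7, 12, 14, 11, 8, 15]
13>5: swap(1,6), hi=5 ⇒ [4, 14, 10, 5, 7, 12, 13, 11, 8, 15]
14>5: swap(1,5), hi=4 ⇒ [4, 12, 10, 5, 7, 14, 13, 11, 8, 15]
12>5: swap(1,4), hi=3 ⇒ [4, 7, 10, 5, 12, 14, 13, 11, 8, 15]
7>5: swap(1,3), hi=2 ⇒ [4, 5, 10, 7, 12, 14, 13, 11, 8, 15]
5=5: mid=2
10>5: swap(2,2), hi=1 ⇒ [4, 5, 10, 7, 12, 14, 13, 11, 8, 15]
done. lo=1 hi=1; A=[4, 5, 10, 7, 12, 14, 13, 11, 8, 15]

[4, 5, 10, 7, 12, 14, 13, 11, 8, 15]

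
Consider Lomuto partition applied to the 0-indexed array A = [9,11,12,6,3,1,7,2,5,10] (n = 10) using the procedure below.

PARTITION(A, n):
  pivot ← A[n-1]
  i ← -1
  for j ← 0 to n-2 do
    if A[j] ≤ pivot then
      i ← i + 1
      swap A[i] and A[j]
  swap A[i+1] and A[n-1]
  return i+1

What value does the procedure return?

pivot = A[9] = 10; i = -1
j=0: A[0]=9 ≤ 10 → i=0, swap A[0],A[0] (no change) → [9,11,12,6,3,1,7,2,5,10]
j=1: A[1]=11 > 10 → no swap
j=2: A[2]=12 > 10 → no swap
j=3: A[3]=6 ≤ 10 → i=1, swap A[1],A[3] → [9,6,12,11,3,1,7,2,5,10]
j=4: A[4]=3 ≤ 10 → i=2, swap A[2],A[4] → [9,6,3,11,12,1,7,2,5,10]
j=5: A[5]=1 ≤ 10 → i=3, swap A[3],A[5] → [9,6,3,1,12,11,7,2,5,10]
j=6: A[6]=7 ≤ 10 → i=4, swap A[4],A[6] → [9,6,3,1,7,11,12,2,5,10]
j=7: A[7]=2 ≤ 10 → i=5, swap A[5],A[7] → [9,6,3,1,7,2,12,11,5,10]
j=8: A[8]=5 ≤ 10 → i=6, swap A[6],A[8] → [9,6,3,1,7,2,5,11,12,10]
final swap A[7],A[9] → [9,6,3,1,7,2,5,10,12,11]; return 7

7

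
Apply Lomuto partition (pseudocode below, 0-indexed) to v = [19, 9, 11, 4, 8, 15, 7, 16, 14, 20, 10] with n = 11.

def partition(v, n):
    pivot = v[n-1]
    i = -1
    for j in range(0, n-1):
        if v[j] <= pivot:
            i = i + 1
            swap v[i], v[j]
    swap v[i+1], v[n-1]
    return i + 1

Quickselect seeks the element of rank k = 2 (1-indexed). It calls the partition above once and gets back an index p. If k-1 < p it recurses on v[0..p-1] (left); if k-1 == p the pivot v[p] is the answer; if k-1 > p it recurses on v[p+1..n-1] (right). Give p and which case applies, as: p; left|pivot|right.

4; left

pivot = v[10] = 10; i = -1
j=0: v[0]=19 > 10 → no swap
j=1: v[1]=9 ≤ 10 → i=0, swap v[0],v[1] → [9, 19, 11, 4, 8, 15, 7, 16, 14, 20, 10]
j=2: v[2]=11 > 10 → no swap
j=3: v[3]=4 ≤ 10 → i=1, swap v[1],v[3] → [9, 4, 11, 19, 8, 15, 7, 16, 14, 20, 10]
j=4: v[4]=8 ≤ 10 → i=2, swap v[2],v[4] → [9, 4, 8, 19, 11, 15, 7, 16, 14, 20, 10]
j=5: v[5]=15 > 10 → no swap
j=6: v[6]=7 ≤ 10 → i=3, swap v[3],v[6] → [9, 4, 8, 7, 11, 15, 19, 16, 14, 20, 10]
j=7: v[7]=16 > 10 → no swap
j=8: v[8]=14 > 10 → no swap
j=9: v[9]=20 > 10 → no swap
final swap v[4],v[10] → [9, 4, 8, 7, 10, 15, 19, 16, 14, 20, 11]; return 4
p = 4; k-1 = 1 < 4 ⇒ left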